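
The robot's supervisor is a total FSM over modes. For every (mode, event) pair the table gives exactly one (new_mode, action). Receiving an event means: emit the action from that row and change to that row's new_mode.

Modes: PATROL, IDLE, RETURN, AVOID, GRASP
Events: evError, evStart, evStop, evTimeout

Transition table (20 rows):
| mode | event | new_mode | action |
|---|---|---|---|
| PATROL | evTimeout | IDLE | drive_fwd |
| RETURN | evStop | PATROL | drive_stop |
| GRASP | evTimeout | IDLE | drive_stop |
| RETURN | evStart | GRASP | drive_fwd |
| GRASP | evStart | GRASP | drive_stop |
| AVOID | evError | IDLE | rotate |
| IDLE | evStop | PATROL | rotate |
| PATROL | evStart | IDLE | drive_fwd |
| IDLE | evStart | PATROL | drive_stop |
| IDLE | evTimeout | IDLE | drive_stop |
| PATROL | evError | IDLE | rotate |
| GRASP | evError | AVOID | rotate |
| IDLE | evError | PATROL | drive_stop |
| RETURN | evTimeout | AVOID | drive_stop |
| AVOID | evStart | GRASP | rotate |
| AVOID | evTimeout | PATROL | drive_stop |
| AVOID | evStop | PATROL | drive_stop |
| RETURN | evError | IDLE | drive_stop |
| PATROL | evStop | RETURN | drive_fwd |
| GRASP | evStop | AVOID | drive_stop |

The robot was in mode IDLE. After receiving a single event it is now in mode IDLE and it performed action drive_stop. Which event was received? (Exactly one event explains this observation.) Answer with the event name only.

try evError: (IDLE, evError) → (PATROL, drive_stop)
try evStart: (IDLE, evStart) → (PATROL, drive_stop)
try evStop: (IDLE, evStop) → (PATROL, rotate)
try evTimeout: (IDLE, evTimeout) → (IDLE, drive_stop)  ← matches

evTimeout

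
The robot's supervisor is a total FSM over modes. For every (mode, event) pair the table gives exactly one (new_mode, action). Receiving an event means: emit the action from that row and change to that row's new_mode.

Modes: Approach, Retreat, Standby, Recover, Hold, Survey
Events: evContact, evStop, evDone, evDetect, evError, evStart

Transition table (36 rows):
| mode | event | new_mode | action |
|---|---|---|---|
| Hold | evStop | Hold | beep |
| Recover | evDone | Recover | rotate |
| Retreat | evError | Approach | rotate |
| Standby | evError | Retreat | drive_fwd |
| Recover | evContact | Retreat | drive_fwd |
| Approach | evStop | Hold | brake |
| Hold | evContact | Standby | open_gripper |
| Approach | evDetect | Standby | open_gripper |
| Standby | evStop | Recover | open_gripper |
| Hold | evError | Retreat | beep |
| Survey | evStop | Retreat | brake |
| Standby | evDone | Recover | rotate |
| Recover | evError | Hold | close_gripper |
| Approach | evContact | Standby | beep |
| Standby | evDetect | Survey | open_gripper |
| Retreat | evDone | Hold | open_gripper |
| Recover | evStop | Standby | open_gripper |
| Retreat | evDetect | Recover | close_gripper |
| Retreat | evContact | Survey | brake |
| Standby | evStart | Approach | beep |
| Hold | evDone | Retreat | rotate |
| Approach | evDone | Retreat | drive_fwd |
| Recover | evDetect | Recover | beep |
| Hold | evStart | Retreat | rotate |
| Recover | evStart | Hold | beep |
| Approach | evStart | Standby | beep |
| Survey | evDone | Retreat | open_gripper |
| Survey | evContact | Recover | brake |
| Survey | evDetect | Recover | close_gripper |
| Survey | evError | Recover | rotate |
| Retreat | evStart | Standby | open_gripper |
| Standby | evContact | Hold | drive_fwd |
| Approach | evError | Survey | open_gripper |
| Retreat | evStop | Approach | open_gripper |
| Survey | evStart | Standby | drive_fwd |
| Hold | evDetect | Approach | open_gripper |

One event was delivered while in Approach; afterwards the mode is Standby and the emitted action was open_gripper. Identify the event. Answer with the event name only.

evDetect

try evContact: (Approach, evContact) → (Standby, beep)
try evStop: (Approach, evStop) → (Hold, brake)
try evDone: (Approach, evDone) → (Retreat, drive_fwd)
try evDetect: (Approach, evDetect) → (Standby, open_gripper)  ← matches
try evError: (Approach, evError) → (Survey, open_gripper)
try evStart: (Approach, evStart) → (Standby, beep)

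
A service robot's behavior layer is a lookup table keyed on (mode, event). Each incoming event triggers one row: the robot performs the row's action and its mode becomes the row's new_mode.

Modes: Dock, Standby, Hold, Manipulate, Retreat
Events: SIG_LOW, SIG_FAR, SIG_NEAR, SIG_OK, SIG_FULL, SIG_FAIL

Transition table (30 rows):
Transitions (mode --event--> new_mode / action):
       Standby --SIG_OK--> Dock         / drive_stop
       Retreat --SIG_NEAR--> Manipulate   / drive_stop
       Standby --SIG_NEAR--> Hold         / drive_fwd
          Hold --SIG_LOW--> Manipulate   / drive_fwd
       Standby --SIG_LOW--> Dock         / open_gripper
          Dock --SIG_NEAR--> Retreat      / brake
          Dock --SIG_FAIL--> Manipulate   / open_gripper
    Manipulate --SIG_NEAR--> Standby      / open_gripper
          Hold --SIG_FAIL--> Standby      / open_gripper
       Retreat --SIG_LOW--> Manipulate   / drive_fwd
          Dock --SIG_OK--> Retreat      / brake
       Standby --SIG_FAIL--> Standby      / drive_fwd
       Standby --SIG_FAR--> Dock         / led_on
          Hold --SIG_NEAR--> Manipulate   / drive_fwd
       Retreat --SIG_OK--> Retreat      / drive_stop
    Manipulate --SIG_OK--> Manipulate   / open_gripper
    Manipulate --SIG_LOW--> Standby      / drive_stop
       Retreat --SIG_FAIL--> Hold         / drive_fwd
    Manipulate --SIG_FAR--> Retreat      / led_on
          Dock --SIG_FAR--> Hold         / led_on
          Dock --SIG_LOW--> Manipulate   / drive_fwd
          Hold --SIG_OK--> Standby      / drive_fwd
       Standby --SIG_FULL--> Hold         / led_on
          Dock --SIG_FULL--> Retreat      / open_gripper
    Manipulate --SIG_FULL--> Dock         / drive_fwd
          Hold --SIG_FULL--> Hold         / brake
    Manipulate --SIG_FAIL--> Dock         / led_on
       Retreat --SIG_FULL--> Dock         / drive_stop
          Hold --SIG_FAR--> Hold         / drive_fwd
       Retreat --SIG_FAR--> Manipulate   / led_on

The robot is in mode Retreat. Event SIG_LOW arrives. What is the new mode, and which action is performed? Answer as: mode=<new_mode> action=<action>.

current mode = Retreat; filter table to that mode:
  (Retreat, SIG_NEAR) → (Manipulate, drive_stop)
  (Retreat, SIG_LOW) → (Manipulate, drive_fwd)  ← event matches
  (Retreat, SIG_OK) → (Retreat, drive_stop)
  (Retreat, SIG_FAIL) → (Hold, drive_fwd)
  (Retreat, SIG_FULL) → (Dock, drive_stop)
  (Retreat, SIG_FAR) → (Manipulate, led_on)
event = SIG_LOW selects (Manipulate, drive_fwd)

mode=Manipulate action=drive_fwd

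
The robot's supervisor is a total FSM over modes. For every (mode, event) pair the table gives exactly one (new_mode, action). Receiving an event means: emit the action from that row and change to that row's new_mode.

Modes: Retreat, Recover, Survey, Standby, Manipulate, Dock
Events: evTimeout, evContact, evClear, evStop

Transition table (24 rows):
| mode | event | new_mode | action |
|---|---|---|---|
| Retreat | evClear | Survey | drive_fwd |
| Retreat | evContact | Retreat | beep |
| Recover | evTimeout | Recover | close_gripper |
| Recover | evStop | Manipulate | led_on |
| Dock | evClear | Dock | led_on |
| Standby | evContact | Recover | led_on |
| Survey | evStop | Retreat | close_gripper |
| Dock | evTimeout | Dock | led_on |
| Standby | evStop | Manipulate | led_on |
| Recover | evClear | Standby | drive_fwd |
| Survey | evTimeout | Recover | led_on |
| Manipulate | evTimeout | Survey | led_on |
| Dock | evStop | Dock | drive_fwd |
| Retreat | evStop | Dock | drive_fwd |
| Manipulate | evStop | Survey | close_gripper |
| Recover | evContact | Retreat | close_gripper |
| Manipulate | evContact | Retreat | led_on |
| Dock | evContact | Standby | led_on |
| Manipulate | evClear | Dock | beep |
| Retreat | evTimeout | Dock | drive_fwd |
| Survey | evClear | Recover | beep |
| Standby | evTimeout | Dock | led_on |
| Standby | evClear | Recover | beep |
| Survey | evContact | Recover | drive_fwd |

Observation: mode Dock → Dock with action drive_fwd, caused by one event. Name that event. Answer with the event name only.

try evTimeout: (Dock, evTimeout) → (Dock, led_on)
try evContact: (Dock, evContact) → (Standby, led_on)
try evClear: (Dock, evClear) → (Dock, led_on)
try evStop: (Dock, evStop) → (Dock, drive_fwd)  ← matches

evStop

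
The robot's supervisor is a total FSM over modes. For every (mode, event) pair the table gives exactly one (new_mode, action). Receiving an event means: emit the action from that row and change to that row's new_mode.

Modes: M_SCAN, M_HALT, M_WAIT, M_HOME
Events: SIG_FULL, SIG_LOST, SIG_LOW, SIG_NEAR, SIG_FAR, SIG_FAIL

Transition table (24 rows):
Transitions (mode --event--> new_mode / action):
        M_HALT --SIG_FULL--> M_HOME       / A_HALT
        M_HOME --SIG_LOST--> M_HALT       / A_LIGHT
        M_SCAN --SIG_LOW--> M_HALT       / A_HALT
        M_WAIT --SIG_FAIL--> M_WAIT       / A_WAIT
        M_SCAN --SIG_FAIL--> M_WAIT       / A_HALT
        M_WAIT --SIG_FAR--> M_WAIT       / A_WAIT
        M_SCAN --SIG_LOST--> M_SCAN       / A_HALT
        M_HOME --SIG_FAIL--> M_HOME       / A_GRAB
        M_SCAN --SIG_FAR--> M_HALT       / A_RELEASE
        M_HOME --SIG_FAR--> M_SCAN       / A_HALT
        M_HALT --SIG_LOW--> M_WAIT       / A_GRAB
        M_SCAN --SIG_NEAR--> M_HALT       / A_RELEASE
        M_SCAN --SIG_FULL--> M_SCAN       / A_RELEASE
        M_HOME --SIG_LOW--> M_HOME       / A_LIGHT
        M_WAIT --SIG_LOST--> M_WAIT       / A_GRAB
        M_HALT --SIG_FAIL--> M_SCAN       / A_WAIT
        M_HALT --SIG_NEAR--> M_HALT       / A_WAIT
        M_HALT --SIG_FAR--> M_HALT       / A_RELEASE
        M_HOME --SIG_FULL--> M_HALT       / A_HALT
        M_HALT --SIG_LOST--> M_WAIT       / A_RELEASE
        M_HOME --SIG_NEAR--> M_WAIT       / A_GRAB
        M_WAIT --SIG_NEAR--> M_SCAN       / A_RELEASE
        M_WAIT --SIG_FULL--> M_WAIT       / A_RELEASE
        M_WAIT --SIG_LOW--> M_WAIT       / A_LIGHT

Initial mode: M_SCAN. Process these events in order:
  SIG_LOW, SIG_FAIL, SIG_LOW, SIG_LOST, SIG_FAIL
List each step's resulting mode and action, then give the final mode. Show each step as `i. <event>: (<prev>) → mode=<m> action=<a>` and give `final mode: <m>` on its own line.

final mode: M_WAIT

1. SIG_LOW: (M_SCAN) → mode=M_HALT action=A_HALT
2. SIG_FAIL: (M_HALT) → mode=M_SCAN action=A_WAIT
3. SIG_LOW: (M_SCAN) → mode=M_HALT action=A_HALT
4. SIG_LOST: (M_HALT) → mode=M_WAIT action=A_RELEASE
5. SIG_FAIL: (M_WAIT) → mode=M_WAIT action=A_WAIT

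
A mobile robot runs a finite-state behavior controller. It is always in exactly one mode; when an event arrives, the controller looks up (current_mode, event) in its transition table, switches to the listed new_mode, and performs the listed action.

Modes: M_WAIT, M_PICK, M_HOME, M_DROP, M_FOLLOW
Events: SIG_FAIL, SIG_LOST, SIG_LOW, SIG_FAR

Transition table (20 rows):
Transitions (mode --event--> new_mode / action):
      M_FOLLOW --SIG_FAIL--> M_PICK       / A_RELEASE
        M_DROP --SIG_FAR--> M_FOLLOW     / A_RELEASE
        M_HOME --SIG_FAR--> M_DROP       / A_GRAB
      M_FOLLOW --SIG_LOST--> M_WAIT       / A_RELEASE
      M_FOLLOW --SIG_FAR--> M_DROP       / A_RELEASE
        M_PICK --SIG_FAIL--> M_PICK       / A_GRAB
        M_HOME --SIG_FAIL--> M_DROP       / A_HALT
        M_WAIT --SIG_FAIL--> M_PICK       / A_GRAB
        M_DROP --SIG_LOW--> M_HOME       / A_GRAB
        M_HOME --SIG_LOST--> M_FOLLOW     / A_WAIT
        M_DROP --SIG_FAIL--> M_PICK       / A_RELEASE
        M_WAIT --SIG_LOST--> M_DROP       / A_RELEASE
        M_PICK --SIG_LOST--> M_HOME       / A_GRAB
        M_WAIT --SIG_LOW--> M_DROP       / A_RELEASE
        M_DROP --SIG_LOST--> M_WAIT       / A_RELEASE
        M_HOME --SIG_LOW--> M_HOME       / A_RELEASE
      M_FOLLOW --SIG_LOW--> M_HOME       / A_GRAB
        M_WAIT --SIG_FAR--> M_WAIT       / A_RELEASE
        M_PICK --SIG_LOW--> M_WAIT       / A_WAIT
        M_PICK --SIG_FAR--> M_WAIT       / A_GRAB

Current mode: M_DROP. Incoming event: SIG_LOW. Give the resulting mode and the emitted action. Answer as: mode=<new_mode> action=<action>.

mode=M_HOME action=A_GRAB

current mode = M_DROP; filter table to that mode:
  (M_DROP, SIG_FAR) → (M_FOLLOW, A_RELEASE)
  (M_DROP, SIG_LOW) → (M_HOME, A_GRAB)  ← event matches
  (M_DROP, SIG_FAIL) → (M_PICK, A_RELEASE)
  (M_DROP, SIG_LOST) → (M_WAIT, A_RELEASE)
event = SIG_LOW selects (M_HOME, A_GRAB)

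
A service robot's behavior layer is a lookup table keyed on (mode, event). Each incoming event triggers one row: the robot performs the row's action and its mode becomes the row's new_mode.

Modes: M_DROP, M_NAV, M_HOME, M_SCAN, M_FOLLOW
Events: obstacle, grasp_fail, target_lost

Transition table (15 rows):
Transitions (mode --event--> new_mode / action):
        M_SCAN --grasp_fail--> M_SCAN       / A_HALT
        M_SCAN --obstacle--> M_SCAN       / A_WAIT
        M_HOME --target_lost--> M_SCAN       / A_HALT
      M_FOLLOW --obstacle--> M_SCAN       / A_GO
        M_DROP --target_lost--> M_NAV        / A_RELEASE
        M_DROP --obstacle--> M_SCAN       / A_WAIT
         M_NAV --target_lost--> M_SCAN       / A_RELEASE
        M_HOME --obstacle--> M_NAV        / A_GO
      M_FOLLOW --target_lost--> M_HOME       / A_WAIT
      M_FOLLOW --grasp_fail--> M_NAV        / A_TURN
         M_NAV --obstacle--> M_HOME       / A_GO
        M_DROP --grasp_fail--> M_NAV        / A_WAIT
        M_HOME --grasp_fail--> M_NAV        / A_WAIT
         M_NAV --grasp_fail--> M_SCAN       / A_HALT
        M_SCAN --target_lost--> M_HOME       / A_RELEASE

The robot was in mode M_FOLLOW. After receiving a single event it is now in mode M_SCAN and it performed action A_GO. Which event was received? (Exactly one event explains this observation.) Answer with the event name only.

obstacle

try obstacle: (M_FOLLOW, obstacle) → (M_SCAN, A_GO)  ← matches
try grasp_fail: (M_FOLLOW, grasp_fail) → (M_NAV, A_TURN)
try target_lost: (M_FOLLOW, target_lost) → (M_HOME, A_WAIT)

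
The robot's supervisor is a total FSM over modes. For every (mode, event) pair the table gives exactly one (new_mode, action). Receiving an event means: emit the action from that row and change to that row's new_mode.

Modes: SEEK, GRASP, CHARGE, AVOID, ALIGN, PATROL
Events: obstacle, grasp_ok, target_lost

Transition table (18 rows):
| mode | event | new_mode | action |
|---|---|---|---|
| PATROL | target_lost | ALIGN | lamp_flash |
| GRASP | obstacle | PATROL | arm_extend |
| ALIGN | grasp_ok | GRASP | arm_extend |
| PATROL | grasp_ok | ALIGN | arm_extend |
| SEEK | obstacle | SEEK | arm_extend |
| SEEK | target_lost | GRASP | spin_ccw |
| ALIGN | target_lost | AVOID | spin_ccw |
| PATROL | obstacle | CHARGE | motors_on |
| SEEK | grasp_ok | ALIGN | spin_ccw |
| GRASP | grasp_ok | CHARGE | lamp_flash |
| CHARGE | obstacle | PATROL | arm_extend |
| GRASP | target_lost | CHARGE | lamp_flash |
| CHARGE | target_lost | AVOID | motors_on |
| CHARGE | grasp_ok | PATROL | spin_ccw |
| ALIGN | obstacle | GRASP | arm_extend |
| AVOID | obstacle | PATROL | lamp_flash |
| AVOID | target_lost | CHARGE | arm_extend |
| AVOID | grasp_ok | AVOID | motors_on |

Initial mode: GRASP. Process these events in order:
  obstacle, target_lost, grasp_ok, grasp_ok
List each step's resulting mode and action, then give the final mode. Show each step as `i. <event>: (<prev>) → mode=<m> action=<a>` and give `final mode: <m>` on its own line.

1. obstacle: (GRASP) → mode=PATROL action=arm_extend
2. target_lost: (PATROL) → mode=ALIGN action=lamp_flash
3. grasp_ok: (ALIGN) → mode=GRASP action=arm_extend
4. grasp_ok: (GRASP) → mode=CHARGE action=lamp_flash

final mode: CHARGE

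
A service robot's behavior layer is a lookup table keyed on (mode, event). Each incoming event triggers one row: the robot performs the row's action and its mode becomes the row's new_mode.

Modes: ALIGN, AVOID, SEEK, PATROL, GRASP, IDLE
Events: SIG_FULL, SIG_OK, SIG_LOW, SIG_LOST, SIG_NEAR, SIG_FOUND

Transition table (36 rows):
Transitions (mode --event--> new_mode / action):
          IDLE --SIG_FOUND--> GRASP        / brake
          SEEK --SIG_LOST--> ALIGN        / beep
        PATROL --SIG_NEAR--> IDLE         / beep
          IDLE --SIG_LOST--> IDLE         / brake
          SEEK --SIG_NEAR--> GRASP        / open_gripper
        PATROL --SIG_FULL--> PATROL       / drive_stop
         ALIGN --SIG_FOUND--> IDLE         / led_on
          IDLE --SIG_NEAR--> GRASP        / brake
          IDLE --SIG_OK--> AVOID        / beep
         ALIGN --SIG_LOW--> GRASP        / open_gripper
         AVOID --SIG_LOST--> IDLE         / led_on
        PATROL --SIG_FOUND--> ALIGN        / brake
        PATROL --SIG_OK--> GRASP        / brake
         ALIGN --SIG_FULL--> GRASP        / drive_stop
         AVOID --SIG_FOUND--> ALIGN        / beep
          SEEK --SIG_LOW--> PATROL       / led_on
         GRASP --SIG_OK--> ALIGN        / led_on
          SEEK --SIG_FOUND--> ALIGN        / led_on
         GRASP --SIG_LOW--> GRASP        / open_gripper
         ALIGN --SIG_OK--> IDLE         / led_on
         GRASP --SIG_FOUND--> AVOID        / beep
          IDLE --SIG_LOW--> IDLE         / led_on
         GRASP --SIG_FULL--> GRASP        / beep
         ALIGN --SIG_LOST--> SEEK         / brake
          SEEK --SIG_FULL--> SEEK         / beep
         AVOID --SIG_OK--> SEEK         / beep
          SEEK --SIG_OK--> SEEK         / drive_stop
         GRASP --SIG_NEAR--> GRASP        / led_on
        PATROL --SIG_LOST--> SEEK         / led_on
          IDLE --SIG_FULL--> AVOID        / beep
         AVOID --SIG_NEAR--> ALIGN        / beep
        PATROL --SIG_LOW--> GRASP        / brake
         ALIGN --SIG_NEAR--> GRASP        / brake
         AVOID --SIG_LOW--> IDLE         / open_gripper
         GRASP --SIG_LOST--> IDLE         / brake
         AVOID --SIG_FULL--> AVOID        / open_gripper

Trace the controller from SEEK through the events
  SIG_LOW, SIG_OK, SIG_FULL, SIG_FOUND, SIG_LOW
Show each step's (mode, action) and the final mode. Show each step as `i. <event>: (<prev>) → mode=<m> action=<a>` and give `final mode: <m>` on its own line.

final mode: IDLE

1. SIG_LOW: (SEEK) → mode=PATROL action=led_on
2. SIG_OK: (PATROL) → mode=GRASP action=brake
3. SIG_FULL: (GRASP) → mode=GRASP action=beep
4. SIG_FOUND: (GRASP) → mode=AVOID action=beep
5. SIG_LOW: (AVOID) → mode=IDLE action=open_gripper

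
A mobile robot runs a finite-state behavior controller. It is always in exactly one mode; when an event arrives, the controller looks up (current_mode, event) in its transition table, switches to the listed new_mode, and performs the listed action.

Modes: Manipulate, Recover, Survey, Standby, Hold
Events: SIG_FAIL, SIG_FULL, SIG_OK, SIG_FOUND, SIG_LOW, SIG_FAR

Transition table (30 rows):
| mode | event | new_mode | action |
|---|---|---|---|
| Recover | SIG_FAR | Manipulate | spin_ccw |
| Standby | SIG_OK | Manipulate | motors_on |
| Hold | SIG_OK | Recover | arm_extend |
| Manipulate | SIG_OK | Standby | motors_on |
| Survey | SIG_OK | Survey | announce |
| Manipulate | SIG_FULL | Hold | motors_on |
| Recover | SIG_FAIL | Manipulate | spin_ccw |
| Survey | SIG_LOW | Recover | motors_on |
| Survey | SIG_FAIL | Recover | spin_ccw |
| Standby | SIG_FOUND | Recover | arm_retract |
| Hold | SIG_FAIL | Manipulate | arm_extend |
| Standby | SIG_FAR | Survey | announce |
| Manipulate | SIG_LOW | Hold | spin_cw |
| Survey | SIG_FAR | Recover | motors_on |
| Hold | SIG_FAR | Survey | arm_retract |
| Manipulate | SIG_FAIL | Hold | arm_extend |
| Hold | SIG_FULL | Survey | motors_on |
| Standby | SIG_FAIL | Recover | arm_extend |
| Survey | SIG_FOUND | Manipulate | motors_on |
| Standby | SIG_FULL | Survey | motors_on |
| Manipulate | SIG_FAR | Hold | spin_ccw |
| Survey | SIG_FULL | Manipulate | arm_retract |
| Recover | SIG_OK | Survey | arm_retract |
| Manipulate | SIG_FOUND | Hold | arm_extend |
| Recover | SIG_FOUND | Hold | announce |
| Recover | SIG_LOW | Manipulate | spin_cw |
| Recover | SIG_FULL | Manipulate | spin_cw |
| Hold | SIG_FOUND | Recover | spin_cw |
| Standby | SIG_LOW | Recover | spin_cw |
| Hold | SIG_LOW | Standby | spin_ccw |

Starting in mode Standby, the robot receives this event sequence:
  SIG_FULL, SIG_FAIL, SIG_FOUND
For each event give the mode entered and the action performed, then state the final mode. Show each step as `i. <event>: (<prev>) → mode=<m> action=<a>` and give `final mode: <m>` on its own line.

final mode: Hold

1. SIG_FULL: (Standby) → mode=Survey action=motors_on
2. SIG_FAIL: (Survey) → mode=Recover action=spin_ccw
3. SIG_FOUND: (Recover) → mode=Hold action=announce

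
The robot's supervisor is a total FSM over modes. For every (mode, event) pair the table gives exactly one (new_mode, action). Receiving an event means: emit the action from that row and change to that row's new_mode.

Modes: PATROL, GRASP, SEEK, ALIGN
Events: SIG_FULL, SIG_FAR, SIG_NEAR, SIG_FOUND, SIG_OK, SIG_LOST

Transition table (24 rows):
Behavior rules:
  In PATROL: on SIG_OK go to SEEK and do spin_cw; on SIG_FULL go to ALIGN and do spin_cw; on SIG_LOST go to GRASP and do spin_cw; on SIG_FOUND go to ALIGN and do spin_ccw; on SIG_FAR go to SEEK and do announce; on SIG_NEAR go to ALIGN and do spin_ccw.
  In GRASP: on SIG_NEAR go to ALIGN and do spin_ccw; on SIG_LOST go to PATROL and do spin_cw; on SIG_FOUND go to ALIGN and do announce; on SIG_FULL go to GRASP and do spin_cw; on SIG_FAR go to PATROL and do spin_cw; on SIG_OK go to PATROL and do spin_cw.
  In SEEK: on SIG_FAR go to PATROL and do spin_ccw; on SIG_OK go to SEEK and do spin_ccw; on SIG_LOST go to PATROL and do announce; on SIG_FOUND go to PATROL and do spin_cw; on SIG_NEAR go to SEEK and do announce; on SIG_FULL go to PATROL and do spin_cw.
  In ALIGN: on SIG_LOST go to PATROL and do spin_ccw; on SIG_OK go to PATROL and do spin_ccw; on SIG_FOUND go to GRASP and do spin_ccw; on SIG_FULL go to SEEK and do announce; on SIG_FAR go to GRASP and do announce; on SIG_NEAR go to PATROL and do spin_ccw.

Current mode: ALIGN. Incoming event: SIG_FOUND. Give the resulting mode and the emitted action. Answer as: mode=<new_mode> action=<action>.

mode=GRASP action=spin_ccw

current mode = ALIGN; filter table to that mode:
  (ALIGN, SIG_LOST) → (PATROL, spin_ccw)
  (ALIGN, SIG_OK) → (PATROL, spin_ccw)
  (ALIGN, SIG_FOUND) → (GRASP, spin_ccw)  ← event matches
  (ALIGN, SIG_FULL) → (SEEK, announce)
  (ALIGN, SIG_FAR) → (GRASP, announce)
  (ALIGN, SIG_NEAR) → (PATROL, spin_ccw)
event = SIG_FOUND selects (GRASP, spin_ccw)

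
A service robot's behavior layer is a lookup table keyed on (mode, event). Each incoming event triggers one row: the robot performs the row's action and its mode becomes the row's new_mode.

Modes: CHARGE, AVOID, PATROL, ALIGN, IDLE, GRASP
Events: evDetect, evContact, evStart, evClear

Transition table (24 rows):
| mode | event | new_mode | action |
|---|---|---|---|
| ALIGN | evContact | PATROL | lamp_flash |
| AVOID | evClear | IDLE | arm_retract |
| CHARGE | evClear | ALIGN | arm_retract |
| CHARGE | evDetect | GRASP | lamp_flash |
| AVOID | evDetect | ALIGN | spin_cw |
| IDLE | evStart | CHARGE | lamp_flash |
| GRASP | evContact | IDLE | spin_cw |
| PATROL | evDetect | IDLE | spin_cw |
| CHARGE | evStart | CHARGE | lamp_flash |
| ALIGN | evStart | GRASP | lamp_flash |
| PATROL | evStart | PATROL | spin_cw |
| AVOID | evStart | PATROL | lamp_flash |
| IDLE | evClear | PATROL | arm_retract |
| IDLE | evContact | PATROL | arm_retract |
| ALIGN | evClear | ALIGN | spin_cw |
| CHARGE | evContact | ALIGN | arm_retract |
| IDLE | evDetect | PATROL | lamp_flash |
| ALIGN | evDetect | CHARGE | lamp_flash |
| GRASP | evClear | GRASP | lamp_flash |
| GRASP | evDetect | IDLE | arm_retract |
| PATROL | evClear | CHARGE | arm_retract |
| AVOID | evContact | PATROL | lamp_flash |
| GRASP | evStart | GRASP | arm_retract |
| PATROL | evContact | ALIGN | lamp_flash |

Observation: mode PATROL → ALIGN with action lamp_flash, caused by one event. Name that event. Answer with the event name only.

evContact

try evDetect: (PATROL, evDetect) → (IDLE, spin_cw)
try evContact: (PATROL, evContact) → (ALIGN, lamp_flash)  ← matches
try evStart: (PATROL, evStart) → (PATROL, spin_cw)
try evClear: (PATROL, evClear) → (CHARGE, arm_retract)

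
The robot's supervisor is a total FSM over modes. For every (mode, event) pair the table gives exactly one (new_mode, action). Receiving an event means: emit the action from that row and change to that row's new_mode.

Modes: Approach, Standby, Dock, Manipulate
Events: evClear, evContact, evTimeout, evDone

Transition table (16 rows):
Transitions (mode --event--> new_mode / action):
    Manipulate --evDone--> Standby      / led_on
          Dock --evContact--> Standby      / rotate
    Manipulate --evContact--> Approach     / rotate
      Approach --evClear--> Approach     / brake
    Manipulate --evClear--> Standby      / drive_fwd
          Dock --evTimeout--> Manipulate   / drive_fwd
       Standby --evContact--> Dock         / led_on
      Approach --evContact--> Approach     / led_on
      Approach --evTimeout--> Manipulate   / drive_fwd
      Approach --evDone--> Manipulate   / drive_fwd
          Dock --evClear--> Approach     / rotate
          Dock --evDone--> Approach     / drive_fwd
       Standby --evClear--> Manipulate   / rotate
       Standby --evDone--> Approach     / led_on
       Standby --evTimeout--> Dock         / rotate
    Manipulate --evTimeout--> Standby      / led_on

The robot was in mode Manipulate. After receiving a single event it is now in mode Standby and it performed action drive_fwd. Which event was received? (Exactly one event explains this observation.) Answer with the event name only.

evClear

try evClear: (Manipulate, evClear) → (Standby, drive_fwd)  ← matches
try evContact: (Manipulate, evContact) → (Approach, rotate)
try evTimeout: (Manipulate, evTimeout) → (Standby, led_on)
try evDone: (Manipulate, evDone) → (Standby, led_on)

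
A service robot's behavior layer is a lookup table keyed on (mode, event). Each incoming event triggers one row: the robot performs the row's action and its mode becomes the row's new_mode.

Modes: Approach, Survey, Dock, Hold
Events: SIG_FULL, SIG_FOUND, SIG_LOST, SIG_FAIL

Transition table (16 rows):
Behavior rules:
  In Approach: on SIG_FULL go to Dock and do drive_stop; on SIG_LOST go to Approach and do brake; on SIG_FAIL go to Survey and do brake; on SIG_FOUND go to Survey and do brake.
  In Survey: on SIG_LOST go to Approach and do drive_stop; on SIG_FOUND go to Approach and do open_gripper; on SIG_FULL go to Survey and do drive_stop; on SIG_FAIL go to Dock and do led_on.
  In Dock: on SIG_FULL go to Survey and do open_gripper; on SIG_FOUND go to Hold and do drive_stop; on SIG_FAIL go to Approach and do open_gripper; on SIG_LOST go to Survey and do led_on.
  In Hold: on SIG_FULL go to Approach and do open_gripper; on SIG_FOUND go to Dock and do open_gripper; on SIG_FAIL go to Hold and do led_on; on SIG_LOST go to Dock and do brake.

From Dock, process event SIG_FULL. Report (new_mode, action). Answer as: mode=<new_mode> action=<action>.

current mode = Dock; filter table to that mode:
  (Dock, SIG_FULL) → (Survey, open_gripper)  ← event matches
  (Dock, SIG_FOUND) → (Hold, drive_stop)
  (Dock, SIG_FAIL) → (Approach, open_gripper)
  (Dock, SIG_LOST) → (Survey, led_on)
event = SIG_FULL selects (Survey, open_gripper)

mode=Survey action=open_gripper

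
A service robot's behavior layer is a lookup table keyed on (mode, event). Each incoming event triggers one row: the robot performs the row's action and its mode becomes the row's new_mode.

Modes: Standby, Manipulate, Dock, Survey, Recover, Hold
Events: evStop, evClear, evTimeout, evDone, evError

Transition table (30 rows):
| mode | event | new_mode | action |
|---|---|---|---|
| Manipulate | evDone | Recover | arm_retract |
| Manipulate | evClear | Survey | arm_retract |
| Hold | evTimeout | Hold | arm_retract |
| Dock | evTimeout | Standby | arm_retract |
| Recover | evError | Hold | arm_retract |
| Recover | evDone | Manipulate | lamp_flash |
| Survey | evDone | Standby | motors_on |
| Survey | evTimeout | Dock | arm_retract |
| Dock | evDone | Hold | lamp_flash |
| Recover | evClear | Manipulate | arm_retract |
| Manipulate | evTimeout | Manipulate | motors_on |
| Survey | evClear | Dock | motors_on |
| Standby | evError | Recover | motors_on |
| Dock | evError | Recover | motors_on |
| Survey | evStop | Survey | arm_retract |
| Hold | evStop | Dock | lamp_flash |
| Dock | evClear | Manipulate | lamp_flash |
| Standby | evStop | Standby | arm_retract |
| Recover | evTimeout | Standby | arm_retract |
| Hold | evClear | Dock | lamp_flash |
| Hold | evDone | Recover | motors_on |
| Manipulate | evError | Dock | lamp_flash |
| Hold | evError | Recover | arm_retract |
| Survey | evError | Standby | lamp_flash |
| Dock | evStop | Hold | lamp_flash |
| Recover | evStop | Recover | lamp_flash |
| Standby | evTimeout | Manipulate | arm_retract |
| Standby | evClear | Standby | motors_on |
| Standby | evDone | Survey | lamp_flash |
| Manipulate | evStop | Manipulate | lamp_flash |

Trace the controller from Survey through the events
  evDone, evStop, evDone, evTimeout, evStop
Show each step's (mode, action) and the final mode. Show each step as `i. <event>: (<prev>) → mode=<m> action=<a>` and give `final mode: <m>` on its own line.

final mode: Hold

1. evDone: (Survey) → mode=Standby action=motors_on
2. evStop: (Standby) → mode=Standby action=arm_retract
3. evDone: (Standby) → mode=Survey action=lamp_flash
4. evTimeout: (Survey) → mode=Dock action=arm_retract
5. evStop: (Dock) → mode=Hold action=lamp_flash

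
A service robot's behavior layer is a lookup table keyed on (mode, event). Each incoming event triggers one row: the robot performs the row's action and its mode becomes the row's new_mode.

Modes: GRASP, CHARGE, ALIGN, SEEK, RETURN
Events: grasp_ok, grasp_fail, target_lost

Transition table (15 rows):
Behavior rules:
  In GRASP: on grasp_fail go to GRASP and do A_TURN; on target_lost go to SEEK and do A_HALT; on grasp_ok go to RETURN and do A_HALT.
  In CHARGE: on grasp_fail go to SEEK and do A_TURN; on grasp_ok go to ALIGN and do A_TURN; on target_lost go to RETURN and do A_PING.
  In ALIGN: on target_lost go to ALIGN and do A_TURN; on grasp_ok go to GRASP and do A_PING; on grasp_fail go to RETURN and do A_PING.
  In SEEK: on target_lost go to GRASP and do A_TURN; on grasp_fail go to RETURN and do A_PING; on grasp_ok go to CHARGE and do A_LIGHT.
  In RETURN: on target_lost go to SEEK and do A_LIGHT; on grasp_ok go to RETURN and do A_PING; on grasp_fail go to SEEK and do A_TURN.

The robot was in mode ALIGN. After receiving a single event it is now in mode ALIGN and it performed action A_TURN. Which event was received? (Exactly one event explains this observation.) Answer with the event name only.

try grasp_ok: (ALIGN, grasp_ok) → (GRASP, A_PING)
try grasp_fail: (ALIGN, grasp_fail) → (RETURN, A_PING)
try target_lost: (ALIGN, target_lost) → (ALIGN, A_TURN)  ← matches

target_lost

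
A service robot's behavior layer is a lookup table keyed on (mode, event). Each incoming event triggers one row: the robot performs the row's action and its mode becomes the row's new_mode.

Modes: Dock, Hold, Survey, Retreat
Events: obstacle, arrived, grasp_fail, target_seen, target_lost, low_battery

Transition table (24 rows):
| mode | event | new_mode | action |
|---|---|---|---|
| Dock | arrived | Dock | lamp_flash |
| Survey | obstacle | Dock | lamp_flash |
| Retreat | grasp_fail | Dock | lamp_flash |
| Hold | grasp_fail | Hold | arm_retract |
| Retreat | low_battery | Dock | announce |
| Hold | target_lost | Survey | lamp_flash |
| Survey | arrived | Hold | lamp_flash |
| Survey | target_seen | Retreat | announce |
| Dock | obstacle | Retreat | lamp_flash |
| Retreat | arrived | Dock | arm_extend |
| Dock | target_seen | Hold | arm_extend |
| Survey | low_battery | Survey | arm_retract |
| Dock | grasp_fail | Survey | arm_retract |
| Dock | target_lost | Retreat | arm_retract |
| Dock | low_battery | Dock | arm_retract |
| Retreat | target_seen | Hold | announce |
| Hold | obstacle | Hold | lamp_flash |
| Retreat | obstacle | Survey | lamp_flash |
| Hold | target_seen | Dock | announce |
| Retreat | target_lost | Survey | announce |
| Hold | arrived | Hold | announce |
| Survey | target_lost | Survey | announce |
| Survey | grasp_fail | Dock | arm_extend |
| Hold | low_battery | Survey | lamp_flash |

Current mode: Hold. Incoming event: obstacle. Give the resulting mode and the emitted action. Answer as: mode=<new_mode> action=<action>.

current mode = Hold; filter table to that mode:
  (Hold, grasp_fail) → (Hold, arm_retract)
  (Hold, target_lost) → (Survey, lamp_flash)
  (Hold, obstacle) → (Hold, lamp_flash)  ← event matches
  (Hold, target_seen) → (Dock, announce)
  (Hold, arrived) → (Hold, announce)
  (Hold, low_battery) → (Survey, lamp_flash)
event = obstacle selects (Hold, lamp_flash)

mode=Hold action=lamp_flash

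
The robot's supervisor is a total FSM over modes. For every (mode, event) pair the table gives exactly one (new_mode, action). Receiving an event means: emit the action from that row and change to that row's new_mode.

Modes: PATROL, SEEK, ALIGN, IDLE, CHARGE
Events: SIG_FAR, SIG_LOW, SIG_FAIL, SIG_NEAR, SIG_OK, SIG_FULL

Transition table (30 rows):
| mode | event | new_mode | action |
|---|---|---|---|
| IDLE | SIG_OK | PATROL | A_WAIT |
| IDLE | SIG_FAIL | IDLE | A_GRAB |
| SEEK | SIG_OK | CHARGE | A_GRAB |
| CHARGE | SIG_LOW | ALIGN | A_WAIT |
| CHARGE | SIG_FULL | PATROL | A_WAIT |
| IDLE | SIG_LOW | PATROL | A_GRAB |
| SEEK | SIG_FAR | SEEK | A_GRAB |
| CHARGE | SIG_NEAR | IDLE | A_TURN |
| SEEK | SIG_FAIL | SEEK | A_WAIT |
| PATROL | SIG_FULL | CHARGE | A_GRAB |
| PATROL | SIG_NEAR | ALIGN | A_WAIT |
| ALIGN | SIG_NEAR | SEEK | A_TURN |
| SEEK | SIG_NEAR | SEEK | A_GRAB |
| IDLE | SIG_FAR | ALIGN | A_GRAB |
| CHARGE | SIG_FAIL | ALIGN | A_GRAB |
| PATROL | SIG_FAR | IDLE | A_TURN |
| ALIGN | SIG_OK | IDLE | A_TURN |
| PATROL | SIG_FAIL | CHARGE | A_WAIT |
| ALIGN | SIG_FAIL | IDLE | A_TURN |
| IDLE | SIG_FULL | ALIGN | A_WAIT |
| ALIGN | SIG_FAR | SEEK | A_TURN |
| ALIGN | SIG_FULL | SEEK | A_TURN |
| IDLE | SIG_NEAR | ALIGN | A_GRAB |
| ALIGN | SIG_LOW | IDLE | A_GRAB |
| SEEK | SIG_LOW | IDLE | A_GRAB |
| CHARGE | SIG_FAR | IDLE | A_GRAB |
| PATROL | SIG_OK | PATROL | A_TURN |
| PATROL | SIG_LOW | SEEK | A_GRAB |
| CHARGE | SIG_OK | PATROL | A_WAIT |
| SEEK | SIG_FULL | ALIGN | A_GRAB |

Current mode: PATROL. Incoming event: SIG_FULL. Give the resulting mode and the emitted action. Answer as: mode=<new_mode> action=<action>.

current mode = PATROL; filter table to that mode:
  (PATROL, SIG_FULL) → (CHARGE, A_GRAB)  ← event matches
  (PATROL, SIG_NEAR) → (ALIGN, A_WAIT)
  (PATROL, SIG_FAR) → (IDLE, A_TURN)
  (PATROL, SIG_FAIL) → (CHARGE, A_WAIT)
  (PATROL, SIG_OK) → (PATROL, A_TURN)
  (PATROL, SIG_LOW) → (SEEK, A_GRAB)
event = SIG_FULL selects (CHARGE, A_GRAB)

mode=CHARGE action=A_GRAB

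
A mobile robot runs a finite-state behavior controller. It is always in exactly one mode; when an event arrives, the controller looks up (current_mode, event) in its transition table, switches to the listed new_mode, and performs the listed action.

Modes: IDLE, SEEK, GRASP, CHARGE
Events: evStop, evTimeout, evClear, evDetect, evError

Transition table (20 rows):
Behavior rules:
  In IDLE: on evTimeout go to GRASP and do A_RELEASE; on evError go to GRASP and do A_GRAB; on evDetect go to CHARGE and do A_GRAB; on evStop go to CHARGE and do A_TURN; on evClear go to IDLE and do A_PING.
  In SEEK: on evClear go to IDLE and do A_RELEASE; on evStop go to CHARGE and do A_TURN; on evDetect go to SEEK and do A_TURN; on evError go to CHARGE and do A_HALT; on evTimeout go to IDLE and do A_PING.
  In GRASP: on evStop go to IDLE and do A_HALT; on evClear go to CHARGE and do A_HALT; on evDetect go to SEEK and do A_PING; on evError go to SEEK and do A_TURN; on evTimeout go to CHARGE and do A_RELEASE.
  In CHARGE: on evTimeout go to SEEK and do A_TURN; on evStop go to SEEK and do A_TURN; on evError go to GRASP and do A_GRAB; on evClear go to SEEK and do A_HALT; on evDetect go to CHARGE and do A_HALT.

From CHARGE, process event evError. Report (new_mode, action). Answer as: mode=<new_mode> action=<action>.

mode=GRASP action=A_GRAB

current mode = CHARGE; filter table to that mode:
  (CHARGE, evTimeout) → (SEEK, A_TURN)
  (CHARGE, evStop) → (SEEK, A_TURN)
  (CHARGE, evError) → (GRASP, A_GRAB)  ← event matches
  (CHARGE, evClear) → (SEEK, A_HALT)
  (CHARGE, evDetect) → (CHARGE, A_HALT)
event = evError selects (GRASP, A_GRAB)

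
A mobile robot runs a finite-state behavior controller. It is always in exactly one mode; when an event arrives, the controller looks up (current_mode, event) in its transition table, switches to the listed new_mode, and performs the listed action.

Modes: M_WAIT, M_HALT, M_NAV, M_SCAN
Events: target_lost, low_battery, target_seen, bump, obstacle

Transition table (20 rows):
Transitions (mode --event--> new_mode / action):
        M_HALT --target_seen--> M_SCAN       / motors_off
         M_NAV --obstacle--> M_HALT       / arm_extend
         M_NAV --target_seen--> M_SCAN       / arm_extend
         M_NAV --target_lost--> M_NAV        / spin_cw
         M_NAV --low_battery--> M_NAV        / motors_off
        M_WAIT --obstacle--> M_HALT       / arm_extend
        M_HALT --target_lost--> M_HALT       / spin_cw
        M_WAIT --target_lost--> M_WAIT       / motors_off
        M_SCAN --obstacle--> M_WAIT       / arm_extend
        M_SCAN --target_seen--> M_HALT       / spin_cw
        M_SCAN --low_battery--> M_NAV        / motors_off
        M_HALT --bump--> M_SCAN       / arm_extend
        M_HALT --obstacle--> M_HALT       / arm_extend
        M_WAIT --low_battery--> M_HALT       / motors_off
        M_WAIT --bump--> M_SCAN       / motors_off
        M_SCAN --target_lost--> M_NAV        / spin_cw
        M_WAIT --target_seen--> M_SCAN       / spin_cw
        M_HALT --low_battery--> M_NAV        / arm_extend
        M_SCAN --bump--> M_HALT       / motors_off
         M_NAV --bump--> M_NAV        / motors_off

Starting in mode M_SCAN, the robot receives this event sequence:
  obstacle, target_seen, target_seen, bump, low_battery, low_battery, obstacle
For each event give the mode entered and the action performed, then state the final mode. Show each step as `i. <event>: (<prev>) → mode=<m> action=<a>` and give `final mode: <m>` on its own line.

1. obstacle: (M_SCAN) → mode=M_WAIT action=arm_extend
2. target_seen: (M_WAIT) → mode=M_SCAN action=spin_cw
3. target_seen: (M_SCAN) → mode=M_HALT action=spin_cw
4. bump: (M_HALT) → mode=M_SCAN action=arm_extend
5. low_battery: (M_SCAN) → mode=M_NAV action=motors_off
6. low_battery: (M_NAV) → mode=M_NAV action=motors_off
7. obstacle: (M_NAV) → mode=M_HALT action=arm_extend

final mode: M_HALT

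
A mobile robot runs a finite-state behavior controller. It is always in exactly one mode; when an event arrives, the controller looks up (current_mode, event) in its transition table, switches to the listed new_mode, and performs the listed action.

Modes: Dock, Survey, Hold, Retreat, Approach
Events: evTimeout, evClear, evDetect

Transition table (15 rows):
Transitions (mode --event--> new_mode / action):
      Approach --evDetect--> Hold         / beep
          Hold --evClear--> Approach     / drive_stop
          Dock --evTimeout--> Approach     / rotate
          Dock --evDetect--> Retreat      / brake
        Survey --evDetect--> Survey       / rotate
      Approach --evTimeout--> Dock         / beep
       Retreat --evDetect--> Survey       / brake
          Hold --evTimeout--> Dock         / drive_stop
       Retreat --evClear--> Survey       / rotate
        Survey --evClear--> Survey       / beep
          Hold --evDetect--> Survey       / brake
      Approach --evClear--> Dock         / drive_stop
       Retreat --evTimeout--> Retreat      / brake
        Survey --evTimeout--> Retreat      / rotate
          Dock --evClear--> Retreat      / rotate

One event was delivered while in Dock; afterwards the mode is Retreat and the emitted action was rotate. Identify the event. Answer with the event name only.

evClear

try evTimeout: (Dock, evTimeout) → (Approach, rotate)
try evClear: (Dock, evClear) → (Retreat, rotate)  ← matches
try evDetect: (Dock, evDetect) → (Retreat, brake)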